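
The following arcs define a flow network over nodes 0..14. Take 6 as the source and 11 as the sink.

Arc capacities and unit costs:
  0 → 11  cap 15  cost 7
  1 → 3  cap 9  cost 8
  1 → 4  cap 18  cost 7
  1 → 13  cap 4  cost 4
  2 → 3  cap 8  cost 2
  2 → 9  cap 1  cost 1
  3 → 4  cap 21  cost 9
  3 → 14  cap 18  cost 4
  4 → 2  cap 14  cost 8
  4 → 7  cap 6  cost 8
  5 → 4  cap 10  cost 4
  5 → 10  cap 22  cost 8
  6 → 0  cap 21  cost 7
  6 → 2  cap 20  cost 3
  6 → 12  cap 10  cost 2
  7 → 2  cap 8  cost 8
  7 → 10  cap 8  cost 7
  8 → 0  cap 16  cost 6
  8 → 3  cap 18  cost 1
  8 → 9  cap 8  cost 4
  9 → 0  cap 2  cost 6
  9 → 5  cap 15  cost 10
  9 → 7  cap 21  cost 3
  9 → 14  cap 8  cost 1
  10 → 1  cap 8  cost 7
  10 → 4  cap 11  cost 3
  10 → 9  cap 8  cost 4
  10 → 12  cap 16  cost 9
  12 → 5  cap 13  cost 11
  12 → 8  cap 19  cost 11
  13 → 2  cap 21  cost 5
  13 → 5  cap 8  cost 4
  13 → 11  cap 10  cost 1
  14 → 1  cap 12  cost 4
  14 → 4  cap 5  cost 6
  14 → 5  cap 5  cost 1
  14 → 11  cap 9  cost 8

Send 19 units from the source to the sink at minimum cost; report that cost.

Minimum cost for 19 units: 274

shortest-cost path #1: 6→2→9→14→11 push 1 @ unit cost 13 (adds 13)
shortest-cost path #2: 6→0→11 push 15 @ unit cost 14 (adds 210)
shortest-cost path #3: 6→2→3→14→11 push 3 @ unit cost 17 (adds 51)
total cost = 274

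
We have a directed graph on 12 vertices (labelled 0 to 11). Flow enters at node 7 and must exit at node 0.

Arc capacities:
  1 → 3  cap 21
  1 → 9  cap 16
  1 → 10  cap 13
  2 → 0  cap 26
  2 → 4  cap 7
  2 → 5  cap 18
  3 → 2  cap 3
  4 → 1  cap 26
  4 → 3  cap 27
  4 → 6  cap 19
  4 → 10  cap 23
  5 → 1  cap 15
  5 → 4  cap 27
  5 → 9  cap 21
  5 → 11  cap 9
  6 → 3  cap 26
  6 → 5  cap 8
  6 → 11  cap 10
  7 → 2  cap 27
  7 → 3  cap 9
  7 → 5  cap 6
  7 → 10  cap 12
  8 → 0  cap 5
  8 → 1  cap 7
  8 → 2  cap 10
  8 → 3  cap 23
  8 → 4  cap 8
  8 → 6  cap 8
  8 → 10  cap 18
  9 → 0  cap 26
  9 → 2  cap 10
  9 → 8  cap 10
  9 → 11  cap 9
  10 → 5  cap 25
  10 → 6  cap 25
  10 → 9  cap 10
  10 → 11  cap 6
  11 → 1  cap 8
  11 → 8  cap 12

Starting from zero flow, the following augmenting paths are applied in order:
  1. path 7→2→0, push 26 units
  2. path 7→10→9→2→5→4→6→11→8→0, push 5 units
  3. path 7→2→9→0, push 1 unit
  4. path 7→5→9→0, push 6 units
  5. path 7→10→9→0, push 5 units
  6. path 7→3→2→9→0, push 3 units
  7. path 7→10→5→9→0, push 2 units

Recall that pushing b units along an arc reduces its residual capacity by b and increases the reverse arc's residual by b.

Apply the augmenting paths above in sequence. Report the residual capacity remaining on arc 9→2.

after path 1 (7→2→0, push 26): res(9,2)=10
after path 2 (7→10→9→2→5→4→6→11→8→0, push 5): res(9,2)=5
after path 3 (7→2→9→0, push 1): res(9,2)=6
after path 4 (7→5→9→0, push 6): res(9,2)=6
after path 5 (7→10→9→0, push 5): res(9,2)=6
after path 6 (7→3→2→9→0, push 3): res(9,2)=9
after path 7 (7→10→5→9→0, push 2): res(9,2)=9

Residual capacity of (9,2): 9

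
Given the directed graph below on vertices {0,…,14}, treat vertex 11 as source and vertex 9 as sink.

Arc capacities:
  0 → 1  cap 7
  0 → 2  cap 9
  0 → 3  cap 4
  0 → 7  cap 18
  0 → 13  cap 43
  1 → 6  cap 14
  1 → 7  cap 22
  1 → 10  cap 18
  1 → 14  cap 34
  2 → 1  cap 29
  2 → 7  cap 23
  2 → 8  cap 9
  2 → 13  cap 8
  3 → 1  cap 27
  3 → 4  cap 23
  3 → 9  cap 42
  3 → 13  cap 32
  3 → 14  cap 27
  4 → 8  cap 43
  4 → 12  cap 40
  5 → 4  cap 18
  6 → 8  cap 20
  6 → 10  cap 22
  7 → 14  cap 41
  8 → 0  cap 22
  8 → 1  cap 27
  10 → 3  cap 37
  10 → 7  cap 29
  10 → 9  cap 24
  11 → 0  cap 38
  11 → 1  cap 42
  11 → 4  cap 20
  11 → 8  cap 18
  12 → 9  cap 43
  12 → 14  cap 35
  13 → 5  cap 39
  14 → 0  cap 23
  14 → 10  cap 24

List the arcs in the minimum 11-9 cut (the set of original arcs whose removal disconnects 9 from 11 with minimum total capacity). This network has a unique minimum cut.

Min-cut arcs: {(0,3), (1,6), (1,10), (5,4), (11,4), (14,10)} (total capacity 98)

augment #1: 11→0→3→9 push 4
augment #2: 11→1→10→9 push 18
augment #3: 11→4→12→9 push 20
augment #4: 11→1→6→10→9 push 6
augment #5: 11→1→6→10→3→9 push 8
augment #6: 11→1→14→10→3→9 push 10
augment #7: 11→0→1→14→10→3→9 push 7
augment #8: 11→0→7→14→10→3→9 push 7
augment #9: 11→0→13→5→4→12→9 push 18
max flow = 98; residual-reachable set from 11 gives S-side
cut edges (S→T): {(0,3), (1,6), (1,10), (5,4), (11,4), (14,10)} total cap 98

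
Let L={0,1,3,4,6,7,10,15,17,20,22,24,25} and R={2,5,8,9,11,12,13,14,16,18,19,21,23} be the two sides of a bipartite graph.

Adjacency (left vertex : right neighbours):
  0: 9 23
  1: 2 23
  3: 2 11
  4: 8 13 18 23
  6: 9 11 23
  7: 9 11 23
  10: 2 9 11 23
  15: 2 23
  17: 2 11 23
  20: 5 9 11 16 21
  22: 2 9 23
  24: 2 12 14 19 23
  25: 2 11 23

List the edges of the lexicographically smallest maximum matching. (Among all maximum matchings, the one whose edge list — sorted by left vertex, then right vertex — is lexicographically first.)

|M| = 7 (so the lex-smallest maximum matching has 7 edges)
process left vertices in ascending order; for each, take the smallest-labelled available neighbour that still permits 7 edges overall, or leave it unmatched if none does
lex-smallest matching: {0-9, 1-2, 3-11, 4-8, 6-23, 20-5, 24-12}

Lex-smallest maximum matching: {(0,9), (1,2), (3,11), (4,8), (6,23), (20,5), (24,12)}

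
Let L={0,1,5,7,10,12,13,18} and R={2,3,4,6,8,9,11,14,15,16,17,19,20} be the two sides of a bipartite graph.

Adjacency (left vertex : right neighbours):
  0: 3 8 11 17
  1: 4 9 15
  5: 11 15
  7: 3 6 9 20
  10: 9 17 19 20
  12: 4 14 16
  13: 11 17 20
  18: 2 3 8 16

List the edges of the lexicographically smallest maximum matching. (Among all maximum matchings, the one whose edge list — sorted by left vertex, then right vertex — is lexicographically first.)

|M| = 8 (so the lex-smallest maximum matching has 8 edges)
process left vertices in ascending order; for each, take the smallest-labelled available neighbour that still permits 8 edges overall, or leave it unmatched if none does
lex-smallest matching: {0-3, 1-4, 5-11, 7-6, 10-9, 12-14, 13-17, 18-2}

Lex-smallest maximum matching: {(0,3), (1,4), (5,11), (7,6), (10,9), (12,14), (13,17), (18,2)}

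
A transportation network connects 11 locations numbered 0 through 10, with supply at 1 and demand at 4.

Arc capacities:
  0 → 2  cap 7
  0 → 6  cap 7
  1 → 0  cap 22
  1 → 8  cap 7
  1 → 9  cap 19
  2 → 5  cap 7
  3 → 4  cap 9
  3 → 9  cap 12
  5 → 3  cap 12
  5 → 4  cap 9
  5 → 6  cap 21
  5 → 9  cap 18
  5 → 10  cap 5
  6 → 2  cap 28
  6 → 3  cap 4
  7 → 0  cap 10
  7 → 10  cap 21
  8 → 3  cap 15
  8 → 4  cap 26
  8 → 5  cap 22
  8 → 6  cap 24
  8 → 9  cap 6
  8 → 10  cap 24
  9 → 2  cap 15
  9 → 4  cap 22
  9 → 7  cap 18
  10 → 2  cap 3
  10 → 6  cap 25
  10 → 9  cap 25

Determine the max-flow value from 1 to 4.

augment #1: 1→8→4 bottleneck 7, total now 7
augment #2: 1→9→4 bottleneck 19, total now 26
augment #3: 1→0→2→5→4 bottleneck 7, total now 33
augment #4: 1→0→6→3→4 bottleneck 4, total now 37

Maximum flow value: 37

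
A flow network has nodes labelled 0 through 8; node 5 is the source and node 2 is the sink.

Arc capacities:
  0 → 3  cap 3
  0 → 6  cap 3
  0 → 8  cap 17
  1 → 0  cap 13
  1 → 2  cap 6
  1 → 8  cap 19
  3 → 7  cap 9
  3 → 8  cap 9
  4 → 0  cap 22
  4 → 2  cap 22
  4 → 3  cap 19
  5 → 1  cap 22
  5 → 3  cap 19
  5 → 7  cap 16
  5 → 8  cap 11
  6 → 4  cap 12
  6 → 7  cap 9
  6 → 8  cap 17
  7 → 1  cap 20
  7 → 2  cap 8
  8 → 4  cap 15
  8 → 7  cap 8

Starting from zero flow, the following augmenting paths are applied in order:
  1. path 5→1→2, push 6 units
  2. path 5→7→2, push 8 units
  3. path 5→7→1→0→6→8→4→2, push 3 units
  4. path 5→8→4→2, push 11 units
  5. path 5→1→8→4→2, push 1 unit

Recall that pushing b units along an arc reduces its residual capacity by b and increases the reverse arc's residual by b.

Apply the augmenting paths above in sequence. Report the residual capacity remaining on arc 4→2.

after path 1 (5→1→2, push 6): res(4,2)=22
after path 2 (5→7→2, push 8): res(4,2)=22
after path 3 (5→7→1→0→6→8→4→2, push 3): res(4,2)=19
after path 4 (5→8→4→2, push 11): res(4,2)=8
after path 5 (5→1→8→4→2, push 1): res(4,2)=7

Residual capacity of (4,2): 7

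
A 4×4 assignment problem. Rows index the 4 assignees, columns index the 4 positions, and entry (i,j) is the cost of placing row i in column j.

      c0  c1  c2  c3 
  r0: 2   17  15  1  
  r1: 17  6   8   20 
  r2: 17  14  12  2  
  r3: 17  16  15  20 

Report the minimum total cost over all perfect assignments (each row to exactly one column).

Minimum assignment cost: 25

optimal assignment: row0→col0 (cost 2), row1→col1 (cost 6), row2→col3 (cost 2), row3→col2 (cost 15)
total = 2 + 6 + 2 + 15 = 25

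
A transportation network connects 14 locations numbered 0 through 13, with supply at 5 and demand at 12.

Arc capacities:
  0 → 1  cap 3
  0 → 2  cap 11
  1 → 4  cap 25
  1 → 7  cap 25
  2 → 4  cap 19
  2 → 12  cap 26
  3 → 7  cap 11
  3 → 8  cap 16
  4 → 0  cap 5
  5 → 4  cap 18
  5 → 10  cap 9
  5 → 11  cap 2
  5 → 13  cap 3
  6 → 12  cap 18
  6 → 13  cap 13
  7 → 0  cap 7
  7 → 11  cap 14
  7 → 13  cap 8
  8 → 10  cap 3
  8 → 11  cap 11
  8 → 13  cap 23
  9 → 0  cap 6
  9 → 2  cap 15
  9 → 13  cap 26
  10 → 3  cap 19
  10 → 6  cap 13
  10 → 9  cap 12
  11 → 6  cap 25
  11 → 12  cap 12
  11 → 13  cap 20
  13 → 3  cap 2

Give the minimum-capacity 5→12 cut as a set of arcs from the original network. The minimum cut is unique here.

augment #1: 5→11→12 push 2
augment #2: 5→10→6→12 push 9
augment #3: 5→4→0→2→12 push 5
augment #4: 5→13→3→7→11→12 push 2
max flow = 18; residual-reachable set from 5 gives S-side
cut edges (S→T): {(4,0), (5,10), (5,11), (13,3)} total cap 18

Min-cut arcs: {(4,0), (5,10), (5,11), (13,3)} (total capacity 18)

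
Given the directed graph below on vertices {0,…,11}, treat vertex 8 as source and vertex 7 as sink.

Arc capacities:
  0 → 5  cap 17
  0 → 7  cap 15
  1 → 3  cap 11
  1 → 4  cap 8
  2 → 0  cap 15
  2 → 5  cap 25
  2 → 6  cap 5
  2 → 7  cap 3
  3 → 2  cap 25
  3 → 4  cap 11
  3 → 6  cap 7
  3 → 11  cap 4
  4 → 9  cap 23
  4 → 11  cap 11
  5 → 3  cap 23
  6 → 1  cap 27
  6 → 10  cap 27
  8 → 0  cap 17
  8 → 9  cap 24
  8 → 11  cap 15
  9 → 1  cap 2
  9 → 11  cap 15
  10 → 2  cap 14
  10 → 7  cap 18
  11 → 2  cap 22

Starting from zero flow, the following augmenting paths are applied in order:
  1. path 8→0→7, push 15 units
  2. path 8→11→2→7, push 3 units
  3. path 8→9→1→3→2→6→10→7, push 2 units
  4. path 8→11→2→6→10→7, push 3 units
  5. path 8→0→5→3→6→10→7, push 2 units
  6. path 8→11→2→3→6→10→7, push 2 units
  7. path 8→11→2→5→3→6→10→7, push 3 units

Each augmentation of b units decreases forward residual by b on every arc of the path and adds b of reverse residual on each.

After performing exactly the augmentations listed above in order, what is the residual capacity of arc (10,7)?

Residual capacity of (10,7): 6

after path 1 (8→0→7, push 15): res(10,7)=18
after path 2 (8→11→2→7, push 3): res(10,7)=18
after path 3 (8→9→1→3→2→6→10→7, push 2): res(10,7)=16
after path 4 (8→11→2→6→10→7, push 3): res(10,7)=13
after path 5 (8→0→5→3→6→10→7, push 2): res(10,7)=11
after path 6 (8→11→2→3→6→10→7, push 2): res(10,7)=9
after path 7 (8→11→2→5→3→6→10→7, push 3): res(10,7)=6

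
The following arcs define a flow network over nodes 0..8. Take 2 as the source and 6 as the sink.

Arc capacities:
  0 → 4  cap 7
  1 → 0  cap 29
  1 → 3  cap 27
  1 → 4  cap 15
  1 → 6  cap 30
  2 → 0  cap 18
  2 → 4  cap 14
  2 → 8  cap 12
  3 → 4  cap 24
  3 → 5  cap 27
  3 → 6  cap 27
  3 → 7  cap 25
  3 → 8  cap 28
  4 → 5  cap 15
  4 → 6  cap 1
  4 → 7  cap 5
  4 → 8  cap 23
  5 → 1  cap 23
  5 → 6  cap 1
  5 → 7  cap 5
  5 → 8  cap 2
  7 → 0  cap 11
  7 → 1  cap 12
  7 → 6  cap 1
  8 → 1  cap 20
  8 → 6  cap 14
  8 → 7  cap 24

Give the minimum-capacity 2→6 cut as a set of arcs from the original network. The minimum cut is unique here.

Min-cut arcs: {(0,4), (2,4), (2,8)} (total capacity 33)

augment #1: 2→4→6 push 1
augment #2: 2→8→6 push 12
augment #3: 2→4→5→6 push 1
augment #4: 2→4→7→6 push 1
augment #5: 2→4→8→6 push 2
augment #6: 2→4→5→1→6 push 9
augment #7: 2→0→4→5→1→6 push 5
augment #8: 2→0→4→7→1→6 push 2
max flow = 33; residual-reachable set from 2 gives S-side
cut edges (S→T): {(0,4), (2,4), (2,8)} total cap 33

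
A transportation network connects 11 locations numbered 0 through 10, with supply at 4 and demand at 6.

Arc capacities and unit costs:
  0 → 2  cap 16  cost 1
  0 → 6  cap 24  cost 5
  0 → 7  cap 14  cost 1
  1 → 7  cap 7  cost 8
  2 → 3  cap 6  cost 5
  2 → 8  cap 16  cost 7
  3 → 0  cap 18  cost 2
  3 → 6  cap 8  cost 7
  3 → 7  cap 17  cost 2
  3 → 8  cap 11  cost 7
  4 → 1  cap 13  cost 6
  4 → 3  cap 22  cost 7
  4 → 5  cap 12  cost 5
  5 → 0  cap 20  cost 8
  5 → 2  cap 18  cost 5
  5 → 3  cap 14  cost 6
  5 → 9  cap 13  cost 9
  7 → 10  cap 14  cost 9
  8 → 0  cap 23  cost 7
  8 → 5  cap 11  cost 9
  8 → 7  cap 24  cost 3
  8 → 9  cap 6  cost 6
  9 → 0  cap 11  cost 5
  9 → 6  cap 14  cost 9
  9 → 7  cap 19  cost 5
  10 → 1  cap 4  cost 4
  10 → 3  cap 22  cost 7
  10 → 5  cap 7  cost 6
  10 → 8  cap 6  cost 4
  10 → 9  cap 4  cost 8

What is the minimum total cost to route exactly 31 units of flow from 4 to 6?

shortest-cost path #1: 4→3→6 push 8 @ unit cost 14 (adds 112)
shortest-cost path #2: 4→3→0→6 push 14 @ unit cost 14 (adds 196)
shortest-cost path #3: 4→5→0→6 push 9 @ unit cost 18 (adds 162)
total cost = 470

Minimum cost for 31 units: 470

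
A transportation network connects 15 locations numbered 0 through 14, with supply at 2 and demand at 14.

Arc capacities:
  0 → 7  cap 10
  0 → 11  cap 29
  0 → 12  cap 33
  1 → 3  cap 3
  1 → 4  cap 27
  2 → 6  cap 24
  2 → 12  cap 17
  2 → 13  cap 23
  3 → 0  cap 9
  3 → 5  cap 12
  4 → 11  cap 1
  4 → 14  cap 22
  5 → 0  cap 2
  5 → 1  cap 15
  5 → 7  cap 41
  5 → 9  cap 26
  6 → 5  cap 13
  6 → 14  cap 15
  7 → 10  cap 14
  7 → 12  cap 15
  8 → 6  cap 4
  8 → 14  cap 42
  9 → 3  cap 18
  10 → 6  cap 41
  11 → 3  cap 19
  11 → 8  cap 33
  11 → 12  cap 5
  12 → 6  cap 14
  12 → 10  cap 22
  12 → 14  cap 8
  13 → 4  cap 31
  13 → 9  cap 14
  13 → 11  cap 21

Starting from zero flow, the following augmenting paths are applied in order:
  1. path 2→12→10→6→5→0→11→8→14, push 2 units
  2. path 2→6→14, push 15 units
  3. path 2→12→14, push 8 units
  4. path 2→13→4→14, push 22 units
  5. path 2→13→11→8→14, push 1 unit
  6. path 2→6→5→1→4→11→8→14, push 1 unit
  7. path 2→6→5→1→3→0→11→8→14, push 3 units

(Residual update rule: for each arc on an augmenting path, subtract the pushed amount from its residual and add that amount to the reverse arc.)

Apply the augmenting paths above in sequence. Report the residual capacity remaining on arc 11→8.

after path 1 (2→12→10→6→5→0→11→8→14, push 2): res(11,8)=31
after path 2 (2→6→14, push 15): res(11,8)=31
after path 3 (2→12→14, push 8): res(11,8)=31
after path 4 (2→13→4→14, push 22): res(11,8)=31
after path 5 (2→13→11→8→14, push 1): res(11,8)=30
after path 6 (2→6→5→1→4→11→8→14, push 1): res(11,8)=29
after path 7 (2→6→5→1→3→0→11→8→14, push 3): res(11,8)=26

Residual capacity of (11,8): 26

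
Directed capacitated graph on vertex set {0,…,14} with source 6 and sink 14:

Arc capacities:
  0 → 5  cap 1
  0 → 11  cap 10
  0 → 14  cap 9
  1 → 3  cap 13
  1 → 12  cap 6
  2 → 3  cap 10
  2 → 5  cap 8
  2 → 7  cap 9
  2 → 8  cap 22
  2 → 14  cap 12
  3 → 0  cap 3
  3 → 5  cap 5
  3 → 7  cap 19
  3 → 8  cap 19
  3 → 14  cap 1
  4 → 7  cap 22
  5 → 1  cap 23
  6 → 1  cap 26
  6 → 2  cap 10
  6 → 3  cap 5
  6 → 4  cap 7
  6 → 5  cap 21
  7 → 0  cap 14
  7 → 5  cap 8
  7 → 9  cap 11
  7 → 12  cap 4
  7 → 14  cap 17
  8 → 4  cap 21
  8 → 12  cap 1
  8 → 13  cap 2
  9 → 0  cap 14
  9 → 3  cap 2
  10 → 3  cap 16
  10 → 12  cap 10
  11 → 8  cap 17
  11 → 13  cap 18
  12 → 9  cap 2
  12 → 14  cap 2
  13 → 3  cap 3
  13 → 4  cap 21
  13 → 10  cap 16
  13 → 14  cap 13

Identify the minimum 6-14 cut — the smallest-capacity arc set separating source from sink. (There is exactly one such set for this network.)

Min-cut arcs: {(1,3), (6,2), (6,3), (6,4), (12,9), (12,14)} (total capacity 39)

augment #1: 6→2→14 push 10
augment #2: 6→3→14 push 1
augment #3: 6→1→12→14 push 2
augment #4: 6→3→0→14 push 3
augment #5: 6→3→7→14 push 1
augment #6: 6→4→7→14 push 7
augment #7: 6→1→3→7→14 push 9
augment #8: 6→1→3→7→0→14 push 4
augment #9: 6→1→12→9→0→14 push 2
max flow = 39; residual-reachable set from 6 gives S-side
cut edges (S→T): {(1,3), (6,2), (6,3), (6,4), (12,9), (12,14)} total cap 39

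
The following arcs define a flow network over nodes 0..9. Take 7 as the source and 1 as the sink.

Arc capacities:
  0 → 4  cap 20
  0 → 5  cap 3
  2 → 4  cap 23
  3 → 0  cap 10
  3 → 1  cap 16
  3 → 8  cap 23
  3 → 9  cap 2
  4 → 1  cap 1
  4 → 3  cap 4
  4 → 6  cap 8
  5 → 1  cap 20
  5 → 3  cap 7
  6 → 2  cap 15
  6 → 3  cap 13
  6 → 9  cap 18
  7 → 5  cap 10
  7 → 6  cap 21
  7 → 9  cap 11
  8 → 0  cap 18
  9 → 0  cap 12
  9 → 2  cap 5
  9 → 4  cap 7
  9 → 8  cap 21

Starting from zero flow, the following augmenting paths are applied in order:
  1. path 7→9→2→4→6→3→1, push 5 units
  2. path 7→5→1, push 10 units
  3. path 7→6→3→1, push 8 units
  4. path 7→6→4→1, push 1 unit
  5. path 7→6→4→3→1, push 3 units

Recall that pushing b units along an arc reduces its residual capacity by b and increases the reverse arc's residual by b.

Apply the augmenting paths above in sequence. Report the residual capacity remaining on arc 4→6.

Residual capacity of (4,6): 7

after path 1 (7→9→2→4→6→3→1, push 5): res(4,6)=3
after path 2 (7→5→1, push 10): res(4,6)=3
after path 3 (7→6→3→1, push 8): res(4,6)=3
after path 4 (7→6→4→1, push 1): res(4,6)=4
after path 5 (7→6→4→3→1, push 3): res(4,6)=7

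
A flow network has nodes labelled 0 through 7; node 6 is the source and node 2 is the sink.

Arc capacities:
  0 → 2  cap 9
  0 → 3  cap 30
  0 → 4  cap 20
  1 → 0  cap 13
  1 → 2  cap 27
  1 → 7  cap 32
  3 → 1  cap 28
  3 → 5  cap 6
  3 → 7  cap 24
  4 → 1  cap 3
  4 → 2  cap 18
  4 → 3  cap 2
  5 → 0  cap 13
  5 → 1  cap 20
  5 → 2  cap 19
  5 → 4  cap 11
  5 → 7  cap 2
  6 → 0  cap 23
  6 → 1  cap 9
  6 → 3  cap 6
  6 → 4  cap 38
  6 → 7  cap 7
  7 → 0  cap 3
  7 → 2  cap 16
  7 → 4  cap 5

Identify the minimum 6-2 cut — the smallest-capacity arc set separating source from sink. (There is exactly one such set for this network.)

augment #1: 6→0→2 push 9
augment #2: 6→1→2 push 9
augment #3: 6→4→2 push 18
augment #4: 6→7→2 push 7
augment #5: 6→3→1→2 push 6
augment #6: 6→4→1→2 push 3
augment #7: 6→0→3→1→2 push 9
augment #8: 6→0→3→5→2 push 5
augment #9: 6→4→3→5→2 push 1
augment #10: 6→4→3→7→2 push 1
max flow = 68; residual-reachable set from 6 gives S-side
cut edges (S→T): {(4,1), (4,2), (4,3), (6,0), (6,1), (6,3), (6,7)} total cap 68

Min-cut arcs: {(4,1), (4,2), (4,3), (6,0), (6,1), (6,3), (6,7)} (total capacity 68)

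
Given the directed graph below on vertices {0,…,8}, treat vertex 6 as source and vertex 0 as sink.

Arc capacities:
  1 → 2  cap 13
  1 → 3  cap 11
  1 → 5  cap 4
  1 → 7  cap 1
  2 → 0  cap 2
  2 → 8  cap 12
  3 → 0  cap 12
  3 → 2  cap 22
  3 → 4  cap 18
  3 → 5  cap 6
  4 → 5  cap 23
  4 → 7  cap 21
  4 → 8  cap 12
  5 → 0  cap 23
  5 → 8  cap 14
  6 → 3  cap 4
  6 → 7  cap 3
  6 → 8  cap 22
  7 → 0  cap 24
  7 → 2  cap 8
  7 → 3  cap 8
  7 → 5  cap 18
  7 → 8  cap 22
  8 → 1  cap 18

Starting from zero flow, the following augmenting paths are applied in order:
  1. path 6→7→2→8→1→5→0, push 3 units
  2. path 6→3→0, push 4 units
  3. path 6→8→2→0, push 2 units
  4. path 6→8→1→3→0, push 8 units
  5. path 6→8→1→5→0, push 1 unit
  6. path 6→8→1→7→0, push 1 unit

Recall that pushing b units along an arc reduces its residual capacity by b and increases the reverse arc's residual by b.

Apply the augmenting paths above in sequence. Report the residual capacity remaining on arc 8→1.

after path 1 (6→7→2→8→1→5→0, push 3): res(8,1)=15
after path 2 (6→3→0, push 4): res(8,1)=15
after path 3 (6→8→2→0, push 2): res(8,1)=15
after path 4 (6→8→1→3→0, push 8): res(8,1)=7
after path 5 (6→8→1→5→0, push 1): res(8,1)=6
after path 6 (6→8→1→7→0, push 1): res(8,1)=5

Residual capacity of (8,1): 5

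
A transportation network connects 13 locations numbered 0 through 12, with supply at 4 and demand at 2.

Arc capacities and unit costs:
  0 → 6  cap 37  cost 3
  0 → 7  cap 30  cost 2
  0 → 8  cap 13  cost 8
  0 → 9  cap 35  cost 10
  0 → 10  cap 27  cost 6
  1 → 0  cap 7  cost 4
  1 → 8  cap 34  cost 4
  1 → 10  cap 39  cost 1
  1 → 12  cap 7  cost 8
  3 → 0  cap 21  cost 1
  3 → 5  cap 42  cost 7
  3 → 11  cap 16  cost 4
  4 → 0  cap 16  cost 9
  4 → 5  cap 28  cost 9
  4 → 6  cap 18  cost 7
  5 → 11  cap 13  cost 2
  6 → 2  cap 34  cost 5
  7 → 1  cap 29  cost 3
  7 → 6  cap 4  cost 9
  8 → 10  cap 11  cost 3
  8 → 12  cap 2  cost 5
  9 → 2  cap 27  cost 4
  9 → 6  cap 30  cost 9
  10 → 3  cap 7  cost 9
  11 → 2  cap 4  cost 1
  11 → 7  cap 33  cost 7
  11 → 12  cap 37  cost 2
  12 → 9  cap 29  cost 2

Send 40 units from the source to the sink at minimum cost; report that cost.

Minimum cost for 40 units: 574

shortest-cost path #1: 4→6→2 push 18 @ unit cost 12 (adds 216)
shortest-cost path #2: 4→5→11→2 push 4 @ unit cost 12 (adds 48)
shortest-cost path #3: 4→0→6→2 push 16 @ unit cost 17 (adds 272)
shortest-cost path #4: 4→5→11→12→9→2 push 2 @ unit cost 19 (adds 38)
total cost = 574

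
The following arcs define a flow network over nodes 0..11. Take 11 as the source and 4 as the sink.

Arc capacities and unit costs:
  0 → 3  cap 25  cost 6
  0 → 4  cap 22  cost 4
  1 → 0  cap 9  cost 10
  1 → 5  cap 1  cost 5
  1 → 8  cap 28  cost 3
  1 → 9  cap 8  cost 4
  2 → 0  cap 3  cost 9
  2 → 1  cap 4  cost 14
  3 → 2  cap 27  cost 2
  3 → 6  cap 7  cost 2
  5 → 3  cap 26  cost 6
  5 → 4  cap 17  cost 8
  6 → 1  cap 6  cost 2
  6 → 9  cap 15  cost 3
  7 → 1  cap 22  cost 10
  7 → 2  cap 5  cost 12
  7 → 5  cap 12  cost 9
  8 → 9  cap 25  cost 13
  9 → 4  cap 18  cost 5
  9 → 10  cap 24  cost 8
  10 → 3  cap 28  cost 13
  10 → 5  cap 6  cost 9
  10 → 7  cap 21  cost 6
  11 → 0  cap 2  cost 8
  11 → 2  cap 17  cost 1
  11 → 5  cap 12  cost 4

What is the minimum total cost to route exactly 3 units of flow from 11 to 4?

shortest-cost path #1: 11→0→4 push 2 @ unit cost 12 (adds 24)
shortest-cost path #2: 11→5→4 push 1 @ unit cost 12 (adds 12)
total cost = 36

Minimum cost for 3 units: 36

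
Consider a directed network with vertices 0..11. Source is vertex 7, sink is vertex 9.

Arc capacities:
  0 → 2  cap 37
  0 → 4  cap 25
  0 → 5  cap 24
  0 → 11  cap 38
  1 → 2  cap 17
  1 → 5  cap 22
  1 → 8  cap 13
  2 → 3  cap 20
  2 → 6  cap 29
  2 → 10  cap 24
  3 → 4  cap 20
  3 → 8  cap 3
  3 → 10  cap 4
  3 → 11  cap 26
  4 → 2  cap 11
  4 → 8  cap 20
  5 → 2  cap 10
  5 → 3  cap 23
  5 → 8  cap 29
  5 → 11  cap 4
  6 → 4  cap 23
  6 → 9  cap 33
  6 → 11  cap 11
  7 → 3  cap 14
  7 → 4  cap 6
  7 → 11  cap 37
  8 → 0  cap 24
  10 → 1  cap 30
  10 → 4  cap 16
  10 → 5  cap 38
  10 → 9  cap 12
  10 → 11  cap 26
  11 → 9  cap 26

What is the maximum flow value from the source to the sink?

Maximum flow value: 46

augment #1: 7→11→9 bottleneck 26, total now 26
augment #2: 7→3→10→9 bottleneck 4, total now 30
augment #3: 7→4→2→6→9 bottleneck 6, total now 36
augment #4: 7→3→4→2→6→9 bottleneck 5, total now 41
augment #5: 7→3→8→0→2→6→9 bottleneck 3, total now 44
augment #6: 7→3→4→8→0→2→6→9 bottleneck 2, total now 46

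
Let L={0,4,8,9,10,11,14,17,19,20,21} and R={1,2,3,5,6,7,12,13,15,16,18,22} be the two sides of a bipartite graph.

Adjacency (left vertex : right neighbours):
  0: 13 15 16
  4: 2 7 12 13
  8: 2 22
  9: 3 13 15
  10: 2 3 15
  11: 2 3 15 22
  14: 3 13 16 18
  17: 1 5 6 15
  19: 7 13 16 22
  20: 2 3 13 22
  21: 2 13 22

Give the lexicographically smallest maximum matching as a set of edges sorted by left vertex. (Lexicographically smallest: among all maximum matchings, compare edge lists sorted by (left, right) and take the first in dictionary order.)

Lex-smallest maximum matching: {(0,16), (4,12), (8,2), (9,3), (10,15), (11,22), (14,18), (17,1), (19,7), (20,13)}

|M| = 10 (so the lex-smallest maximum matching has 10 edges)
process left vertices in ascending order; for each, take the smallest-labelled available neighbour that still permits 10 edges overall, or leave it unmatched if none does
lex-smallest matching: {0-16, 4-12, 8-2, 9-3, 10-15, 11-22, 14-18, 17-1, 19-7, 20-13}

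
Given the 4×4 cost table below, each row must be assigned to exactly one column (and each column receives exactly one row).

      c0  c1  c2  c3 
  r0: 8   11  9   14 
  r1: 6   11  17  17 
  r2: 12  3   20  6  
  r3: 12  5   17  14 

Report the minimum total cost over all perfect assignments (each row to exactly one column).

optimal assignment: row0→col2 (cost 9), row1→col0 (cost 6), row2→col3 (cost 6), row3→col1 (cost 5)
total = 9 + 6 + 6 + 5 = 26

Minimum assignment cost: 26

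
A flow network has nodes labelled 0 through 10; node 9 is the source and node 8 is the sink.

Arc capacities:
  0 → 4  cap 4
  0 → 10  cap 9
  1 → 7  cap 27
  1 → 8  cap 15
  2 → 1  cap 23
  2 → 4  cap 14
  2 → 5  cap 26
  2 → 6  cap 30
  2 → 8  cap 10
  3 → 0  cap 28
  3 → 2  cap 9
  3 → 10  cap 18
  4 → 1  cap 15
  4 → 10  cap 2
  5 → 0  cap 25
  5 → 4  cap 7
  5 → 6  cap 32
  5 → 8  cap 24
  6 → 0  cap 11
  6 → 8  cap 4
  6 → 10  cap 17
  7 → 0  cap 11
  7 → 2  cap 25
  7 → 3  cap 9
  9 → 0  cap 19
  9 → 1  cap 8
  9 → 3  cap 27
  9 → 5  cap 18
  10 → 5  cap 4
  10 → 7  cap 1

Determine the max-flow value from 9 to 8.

Maximum flow value: 44

augment #1: 9→1→8 bottleneck 8, total now 8
augment #2: 9→5→8 bottleneck 18, total now 26
augment #3: 9→3→2→8 bottleneck 9, total now 35
augment #4: 9→0→4→1→8 bottleneck 4, total now 39
augment #5: 9→0→10→5→8 bottleneck 4, total now 43
augment #6: 9→0→10→7→2→8 bottleneck 1, total now 44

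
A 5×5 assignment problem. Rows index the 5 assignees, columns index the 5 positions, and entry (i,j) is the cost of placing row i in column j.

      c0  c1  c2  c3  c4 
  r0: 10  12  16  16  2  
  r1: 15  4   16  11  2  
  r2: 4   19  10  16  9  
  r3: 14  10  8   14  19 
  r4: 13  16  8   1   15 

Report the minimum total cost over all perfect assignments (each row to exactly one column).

optimal assignment: row0→col4 (cost 2), row1→col1 (cost 4), row2→col0 (cost 4), row3→col2 (cost 8), row4→col3 (cost 1)
total = 2 + 4 + 4 + 8 + 1 = 19

Minimum assignment cost: 19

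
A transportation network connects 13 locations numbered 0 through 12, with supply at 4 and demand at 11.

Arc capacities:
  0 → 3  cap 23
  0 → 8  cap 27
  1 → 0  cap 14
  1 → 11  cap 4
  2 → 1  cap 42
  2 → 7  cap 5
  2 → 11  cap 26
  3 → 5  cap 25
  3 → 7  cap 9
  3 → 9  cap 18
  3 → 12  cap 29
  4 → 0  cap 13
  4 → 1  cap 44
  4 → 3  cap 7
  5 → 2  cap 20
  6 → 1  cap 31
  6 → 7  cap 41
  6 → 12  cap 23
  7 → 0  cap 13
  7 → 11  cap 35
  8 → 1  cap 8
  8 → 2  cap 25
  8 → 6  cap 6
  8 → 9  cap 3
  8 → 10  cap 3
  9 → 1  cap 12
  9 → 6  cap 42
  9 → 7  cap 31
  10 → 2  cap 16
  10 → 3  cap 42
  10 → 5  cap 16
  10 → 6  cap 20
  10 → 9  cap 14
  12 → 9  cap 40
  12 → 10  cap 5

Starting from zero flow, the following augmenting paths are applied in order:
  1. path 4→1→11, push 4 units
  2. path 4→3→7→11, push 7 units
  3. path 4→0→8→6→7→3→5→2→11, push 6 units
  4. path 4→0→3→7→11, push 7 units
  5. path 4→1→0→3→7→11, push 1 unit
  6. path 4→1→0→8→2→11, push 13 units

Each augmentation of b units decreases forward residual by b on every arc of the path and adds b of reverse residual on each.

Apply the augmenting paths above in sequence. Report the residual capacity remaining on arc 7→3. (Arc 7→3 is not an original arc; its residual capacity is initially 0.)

Residual capacity of (7,3): 9

after path 1 (4→1→11, push 4): res(7,3)=0
after path 2 (4→3→7→11, push 7): res(7,3)=7
after path 3 (4→0→8→6→7→3→5→2→11, push 6): res(7,3)=1
after path 4 (4→0→3→7→11, push 7): res(7,3)=8
after path 5 (4→1→0→3→7→11, push 1): res(7,3)=9
after path 6 (4→1→0→8→2→11, push 13): res(7,3)=9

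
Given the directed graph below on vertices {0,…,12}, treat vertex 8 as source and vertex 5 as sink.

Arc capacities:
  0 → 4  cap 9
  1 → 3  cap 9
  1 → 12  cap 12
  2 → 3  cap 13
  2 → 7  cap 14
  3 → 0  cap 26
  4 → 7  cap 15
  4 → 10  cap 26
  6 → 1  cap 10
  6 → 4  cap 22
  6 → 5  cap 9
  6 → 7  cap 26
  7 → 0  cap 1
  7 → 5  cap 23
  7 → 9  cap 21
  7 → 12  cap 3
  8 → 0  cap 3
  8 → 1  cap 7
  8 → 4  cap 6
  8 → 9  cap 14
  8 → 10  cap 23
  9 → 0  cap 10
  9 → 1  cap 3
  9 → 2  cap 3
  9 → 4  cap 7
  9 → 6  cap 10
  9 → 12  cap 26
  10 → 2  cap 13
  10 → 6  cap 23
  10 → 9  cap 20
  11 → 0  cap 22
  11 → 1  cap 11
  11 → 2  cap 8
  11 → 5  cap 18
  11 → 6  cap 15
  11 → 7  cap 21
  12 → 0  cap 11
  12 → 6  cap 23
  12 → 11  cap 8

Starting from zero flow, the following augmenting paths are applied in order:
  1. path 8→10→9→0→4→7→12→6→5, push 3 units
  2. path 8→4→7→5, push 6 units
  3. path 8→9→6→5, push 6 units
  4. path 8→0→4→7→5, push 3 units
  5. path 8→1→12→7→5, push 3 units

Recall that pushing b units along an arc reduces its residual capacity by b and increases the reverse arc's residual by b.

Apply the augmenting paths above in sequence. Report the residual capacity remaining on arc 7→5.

Residual capacity of (7,5): 11

after path 1 (8→10→9→0→4→7→12→6→5, push 3): res(7,5)=23
after path 2 (8→4→7→5, push 6): res(7,5)=17
after path 3 (8→9→6→5, push 6): res(7,5)=17
after path 4 (8→0→4→7→5, push 3): res(7,5)=14
after path 5 (8→1→12→7→5, push 3): res(7,5)=11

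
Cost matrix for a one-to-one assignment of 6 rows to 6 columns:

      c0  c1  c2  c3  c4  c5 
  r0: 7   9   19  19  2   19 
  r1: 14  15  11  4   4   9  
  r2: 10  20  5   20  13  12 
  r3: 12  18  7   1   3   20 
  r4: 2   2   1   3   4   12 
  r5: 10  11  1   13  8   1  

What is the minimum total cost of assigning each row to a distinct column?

optimal assignment: row0→col0 (cost 7), row1→col4 (cost 4), row2→col2 (cost 5), row3→col3 (cost 1), row4→col1 (cost 2), row5→col5 (cost 1)
total = 7 + 4 + 5 + 1 + 2 + 1 = 20

Minimum assignment cost: 20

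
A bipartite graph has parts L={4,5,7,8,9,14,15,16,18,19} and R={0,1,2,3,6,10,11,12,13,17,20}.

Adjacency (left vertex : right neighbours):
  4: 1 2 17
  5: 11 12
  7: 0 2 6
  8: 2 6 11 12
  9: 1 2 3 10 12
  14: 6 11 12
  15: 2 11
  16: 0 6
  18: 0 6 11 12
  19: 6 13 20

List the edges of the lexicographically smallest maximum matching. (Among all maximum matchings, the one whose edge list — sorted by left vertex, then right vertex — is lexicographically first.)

Lex-smallest maximum matching: {(4,1), (5,11), (7,0), (8,2), (9,3), (14,6), (18,12), (19,13)}

|M| = 8 (so the lex-smallest maximum matching has 8 edges)
process left vertices in ascending order; for each, take the smallest-labelled available neighbour that still permits 8 edges overall, or leave it unmatched if none does
lex-smallest matching: {4-1, 5-11, 7-0, 8-2, 9-3, 14-6, 18-12, 19-13}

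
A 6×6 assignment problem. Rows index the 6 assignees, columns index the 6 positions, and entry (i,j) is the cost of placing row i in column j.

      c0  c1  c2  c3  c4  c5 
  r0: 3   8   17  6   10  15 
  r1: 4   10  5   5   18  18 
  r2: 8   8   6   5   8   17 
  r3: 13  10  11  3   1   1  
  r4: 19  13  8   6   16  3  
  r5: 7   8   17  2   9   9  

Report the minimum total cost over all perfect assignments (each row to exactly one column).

optimal assignment: row0→col0 (cost 3), row1→col2 (cost 5), row2→col1 (cost 8), row3→col4 (cost 1), row4→col5 (cost 3), row5→col3 (cost 2)
total = 3 + 5 + 8 + 1 + 3 + 2 = 22

Minimum assignment cost: 22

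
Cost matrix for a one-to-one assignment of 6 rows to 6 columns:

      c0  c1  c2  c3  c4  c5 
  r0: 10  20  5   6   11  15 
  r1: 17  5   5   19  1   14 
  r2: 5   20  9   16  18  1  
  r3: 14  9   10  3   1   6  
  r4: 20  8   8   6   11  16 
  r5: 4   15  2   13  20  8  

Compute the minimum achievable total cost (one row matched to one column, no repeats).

one of 2 optimal assignments: row0→col2 (cost 5), row1→col1 (cost 5), row2→col5 (cost 1), row3→col4 (cost 1), row4→col3 (cost 6), row5→col0 (cost 4)
total = 5 + 5 + 1 + 1 + 6 + 4 = 22

Minimum assignment cost: 22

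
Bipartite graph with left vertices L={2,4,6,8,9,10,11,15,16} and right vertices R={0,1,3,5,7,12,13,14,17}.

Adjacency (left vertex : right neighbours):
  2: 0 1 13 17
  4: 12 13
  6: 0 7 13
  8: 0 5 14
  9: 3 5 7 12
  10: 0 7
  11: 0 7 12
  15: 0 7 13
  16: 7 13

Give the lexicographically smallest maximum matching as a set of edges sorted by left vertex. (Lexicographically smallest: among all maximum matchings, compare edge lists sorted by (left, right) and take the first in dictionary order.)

|M| = 7 (so the lex-smallest maximum matching has 7 edges)
process left vertices in ascending order; for each, take the smallest-labelled available neighbour that still permits 7 edges overall, or leave it unmatched if none does
lex-smallest matching: {2-1, 4-12, 6-0, 8-5, 9-3, 10-7, 15-13}

Lex-smallest maximum matching: {(2,1), (4,12), (6,0), (8,5), (9,3), (10,7), (15,13)}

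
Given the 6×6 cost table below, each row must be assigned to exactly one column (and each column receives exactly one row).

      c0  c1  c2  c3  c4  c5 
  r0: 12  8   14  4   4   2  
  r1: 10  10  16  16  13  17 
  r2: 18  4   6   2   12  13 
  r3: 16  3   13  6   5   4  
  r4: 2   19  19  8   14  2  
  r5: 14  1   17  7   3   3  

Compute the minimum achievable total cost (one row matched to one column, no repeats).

one of 4 optimal assignments: row0→col3 (cost 4), row1→col0 (cost 10), row2→col2 (cost 6), row3→col1 (cost 3), row4→col5 (cost 2), row5→col4 (cost 3)
total = 4 + 10 + 6 + 3 + 2 + 3 = 28

Minimum assignment cost: 28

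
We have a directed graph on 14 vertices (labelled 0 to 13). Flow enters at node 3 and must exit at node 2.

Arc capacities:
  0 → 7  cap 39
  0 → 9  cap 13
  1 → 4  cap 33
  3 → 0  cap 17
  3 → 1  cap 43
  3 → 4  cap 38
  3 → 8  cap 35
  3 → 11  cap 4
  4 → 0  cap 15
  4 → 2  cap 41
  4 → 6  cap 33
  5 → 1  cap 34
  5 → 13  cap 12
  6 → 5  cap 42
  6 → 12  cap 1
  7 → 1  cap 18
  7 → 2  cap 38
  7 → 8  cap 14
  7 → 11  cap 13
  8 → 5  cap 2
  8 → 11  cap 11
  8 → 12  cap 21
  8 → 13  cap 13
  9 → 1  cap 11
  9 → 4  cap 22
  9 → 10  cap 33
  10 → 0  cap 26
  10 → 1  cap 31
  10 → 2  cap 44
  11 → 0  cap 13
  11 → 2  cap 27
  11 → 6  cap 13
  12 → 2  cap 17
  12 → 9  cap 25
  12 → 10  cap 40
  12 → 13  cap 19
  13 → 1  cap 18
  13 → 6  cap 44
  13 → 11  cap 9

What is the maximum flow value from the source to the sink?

Maximum flow value: 119

augment #1: 3→4→2 bottleneck 38, total now 38
augment #2: 3→11→2 bottleneck 4, total now 42
augment #3: 3→0→7→2 bottleneck 17, total now 59
augment #4: 3→1→4→2 bottleneck 3, total now 62
augment #5: 3→8→11→2 bottleneck 11, total now 73
augment #6: 3→8→12→2 bottleneck 17, total now 90
augment #7: 3→8→12→10→2 bottleneck 4, total now 94
augment #8: 3→8→13→11→2 bottleneck 3, total now 97
augment #9: 3→1→4→0→7→2 bottleneck 15, total now 112
augment #10: 3→1→4→6→12→10→2 bottleneck 1, total now 113
augment #11: 3→1→4→6→5→13→11→2 bottleneck 6, total now 119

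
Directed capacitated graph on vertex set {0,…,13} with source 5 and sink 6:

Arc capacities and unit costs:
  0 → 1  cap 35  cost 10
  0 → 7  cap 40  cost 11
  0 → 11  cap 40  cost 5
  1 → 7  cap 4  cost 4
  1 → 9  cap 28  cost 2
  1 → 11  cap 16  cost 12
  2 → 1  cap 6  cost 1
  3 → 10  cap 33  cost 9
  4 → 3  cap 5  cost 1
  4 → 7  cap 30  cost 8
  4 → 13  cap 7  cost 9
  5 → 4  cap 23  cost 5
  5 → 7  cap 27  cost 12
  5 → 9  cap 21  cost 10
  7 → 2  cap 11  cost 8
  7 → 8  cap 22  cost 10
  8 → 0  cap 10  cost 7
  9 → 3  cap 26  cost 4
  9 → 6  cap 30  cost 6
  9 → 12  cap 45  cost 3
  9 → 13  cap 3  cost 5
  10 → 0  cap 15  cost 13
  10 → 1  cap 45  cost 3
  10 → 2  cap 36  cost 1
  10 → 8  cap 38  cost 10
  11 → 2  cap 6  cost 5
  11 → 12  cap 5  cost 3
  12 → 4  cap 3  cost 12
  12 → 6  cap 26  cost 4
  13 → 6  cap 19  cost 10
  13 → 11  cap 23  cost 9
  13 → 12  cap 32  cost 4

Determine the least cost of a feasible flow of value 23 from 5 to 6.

shortest-cost path #1: 5→9→6 push 21 @ unit cost 16 (adds 336)
shortest-cost path #2: 5→4→13→12→6 push 2 @ unit cost 22 (adds 44)
total cost = 380

Minimum cost for 23 units: 380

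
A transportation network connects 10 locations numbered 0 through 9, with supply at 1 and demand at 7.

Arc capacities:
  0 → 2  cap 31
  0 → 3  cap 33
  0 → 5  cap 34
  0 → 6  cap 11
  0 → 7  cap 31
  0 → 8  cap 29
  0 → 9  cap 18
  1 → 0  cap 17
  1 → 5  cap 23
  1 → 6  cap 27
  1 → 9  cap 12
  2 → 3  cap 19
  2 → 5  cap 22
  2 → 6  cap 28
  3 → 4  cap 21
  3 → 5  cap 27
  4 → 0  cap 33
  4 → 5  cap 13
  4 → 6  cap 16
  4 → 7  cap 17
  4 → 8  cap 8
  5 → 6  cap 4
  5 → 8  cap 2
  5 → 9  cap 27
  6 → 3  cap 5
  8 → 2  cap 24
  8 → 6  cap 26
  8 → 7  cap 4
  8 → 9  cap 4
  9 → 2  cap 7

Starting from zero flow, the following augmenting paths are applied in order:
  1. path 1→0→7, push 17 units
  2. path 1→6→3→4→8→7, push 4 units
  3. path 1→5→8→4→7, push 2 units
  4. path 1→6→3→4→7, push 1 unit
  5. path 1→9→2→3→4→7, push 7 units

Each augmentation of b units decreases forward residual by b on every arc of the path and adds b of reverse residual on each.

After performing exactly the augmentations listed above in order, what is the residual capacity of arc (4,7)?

Residual capacity of (4,7): 7

after path 1 (1→0→7, push 17): res(4,7)=17
after path 2 (1→6→3→4→8→7, push 4): res(4,7)=17
after path 3 (1→5→8→4→7, push 2): res(4,7)=15
after path 4 (1→6→3→4→7, push 1): res(4,7)=14
after path 5 (1→9→2→3→4→7, push 7): res(4,7)=7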